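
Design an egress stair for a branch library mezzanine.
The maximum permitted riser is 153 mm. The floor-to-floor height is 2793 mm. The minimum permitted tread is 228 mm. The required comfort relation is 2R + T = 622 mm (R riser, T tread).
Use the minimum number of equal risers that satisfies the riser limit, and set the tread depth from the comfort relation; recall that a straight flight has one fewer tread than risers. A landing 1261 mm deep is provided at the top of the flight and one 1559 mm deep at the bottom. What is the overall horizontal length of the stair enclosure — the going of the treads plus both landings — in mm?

8724 mm

⌈2793/153⌉ = 19 risers.
Each riser is 2793/19 = 147 mm (≤ 153 mm).
T = 622 − 2·147 = 328 mm, which satisfies the 228 mm minimum.
Treads = 19 − 1 = 18; going = 18 × 328 = 5904 mm.
Add landings: 5904 + 1261 + 1559 = 8724 mm.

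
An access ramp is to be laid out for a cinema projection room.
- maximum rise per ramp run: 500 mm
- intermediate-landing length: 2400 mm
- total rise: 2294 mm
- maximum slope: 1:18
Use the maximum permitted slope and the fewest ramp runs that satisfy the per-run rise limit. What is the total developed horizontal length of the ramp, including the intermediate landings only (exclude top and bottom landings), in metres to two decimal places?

50.89 m

2294 / 500 = 4.59, so 5 ramp runs are needed. That means 4 intermediate landings.
Ramp run (horizontal) at 1:18: 2294 × 18 = 41292 mm.
4 intermediate landings contribute 4 × 2400 = 9600 mm.
Total developed length = 41292 + 9600 = 50892 mm.
= 50.89 m.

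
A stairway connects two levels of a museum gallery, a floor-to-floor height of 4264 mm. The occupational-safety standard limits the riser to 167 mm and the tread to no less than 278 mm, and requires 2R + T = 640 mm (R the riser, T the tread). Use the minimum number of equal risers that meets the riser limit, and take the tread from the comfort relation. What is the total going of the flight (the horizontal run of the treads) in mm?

4264 / 167 = 25.53, so 26 risers are needed.
R = 4264 ÷ 26 = 164 mm.
Tread T = 640 − 2 × 164 = 312 mm (≥ 278 mm).
Treads = 26 − 1 = 25; going = 25 × 312 = 7800 mm.

7800 mm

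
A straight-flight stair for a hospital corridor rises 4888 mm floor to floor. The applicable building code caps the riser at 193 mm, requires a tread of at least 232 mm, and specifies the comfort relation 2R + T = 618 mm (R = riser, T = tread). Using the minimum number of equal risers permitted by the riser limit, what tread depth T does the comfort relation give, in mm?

242 mm

At most 193 each: 4888/193 = 25.33, giving 26 risers.
R = 4888 ÷ 26 = 188 mm.
T = 618 − 2·188 = 242 mm, which satisfies the 232 mm minimum.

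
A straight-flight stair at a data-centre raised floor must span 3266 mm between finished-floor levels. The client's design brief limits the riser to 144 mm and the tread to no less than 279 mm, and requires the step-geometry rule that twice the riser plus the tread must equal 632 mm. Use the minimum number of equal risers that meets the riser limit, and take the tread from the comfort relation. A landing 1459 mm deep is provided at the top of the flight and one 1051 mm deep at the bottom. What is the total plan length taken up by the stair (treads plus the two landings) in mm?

10166 mm

3266 / 144 = 22.681 → round up to 23 risers.
R = 3266 ÷ 23 = 142 mm.
Tread T = 632 − 2 × 142 = 348 mm (≥ 279 mm).
Treads = 23 − 1 = 22; going = 22 × 348 = 7656 mm.
Enclosure = 7656 + 1459 + 1051 = 10166 mm.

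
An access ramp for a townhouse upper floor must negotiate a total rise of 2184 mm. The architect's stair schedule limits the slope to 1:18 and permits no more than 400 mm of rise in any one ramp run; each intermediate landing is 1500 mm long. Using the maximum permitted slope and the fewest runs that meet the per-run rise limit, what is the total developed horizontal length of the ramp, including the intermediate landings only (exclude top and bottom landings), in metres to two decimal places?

46.81 m

⌈2184/400⌉ = 6 ramp runs. That means 5 intermediate landings.
Horizontal run for 2184 mm of rise at 1:18 is 2184 × 18 = 39312 mm.
Intermediate landings: 5 × 1500 = 7500 mm.
Developed length = 39312 + 7500 = 46812 mm.
= 46.81 m.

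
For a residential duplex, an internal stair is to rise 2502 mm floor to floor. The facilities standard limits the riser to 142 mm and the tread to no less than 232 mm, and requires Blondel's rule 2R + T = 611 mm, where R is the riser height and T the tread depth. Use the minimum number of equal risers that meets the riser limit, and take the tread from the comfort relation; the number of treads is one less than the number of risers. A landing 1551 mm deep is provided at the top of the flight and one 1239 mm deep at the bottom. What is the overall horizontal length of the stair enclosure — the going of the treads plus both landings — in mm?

⌈2502/142⌉ = 18 risers.
Each riser is 2502/18 = 139 mm (≤ 142 mm).
From 2R + T = 611: T = 611 − 278 = 333 mm.
Treads = 18 − 1 = 17; going = 17 × 333 = 5661 mm.
Add landings: 5661 + 1551 + 1239 = 8451 mm.

8451 mm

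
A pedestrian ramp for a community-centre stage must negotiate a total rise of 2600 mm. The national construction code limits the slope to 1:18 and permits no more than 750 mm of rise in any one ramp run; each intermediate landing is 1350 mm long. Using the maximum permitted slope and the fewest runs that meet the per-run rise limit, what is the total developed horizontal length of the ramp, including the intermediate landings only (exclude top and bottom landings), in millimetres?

50850 mm

2600 / 750 = 3.467 → round up to 4 ramp runs. That means 3 intermediate landings.
Ramp run (horizontal) at 1:18: 2600 × 18 = 46800 mm.
Intermediate landings: 3 × 1350 = 4050 mm.
Total developed length = 46800 + 4050 = 50850 mm.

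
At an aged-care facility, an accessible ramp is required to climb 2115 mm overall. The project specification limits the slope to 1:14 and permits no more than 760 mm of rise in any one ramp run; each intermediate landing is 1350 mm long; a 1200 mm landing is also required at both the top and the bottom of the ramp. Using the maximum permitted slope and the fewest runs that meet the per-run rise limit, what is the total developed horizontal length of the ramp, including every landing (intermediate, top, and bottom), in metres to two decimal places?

34.71 m

2115 / 760 = 2.78, so 3 ramp runs are needed. That means 2 intermediate landings.
Horizontal run for 2115 mm of rise at 1:14 is 2115 × 14 = 29610 mm.
2 intermediate landings contribute 2 × 1350 = 2700 mm.
Top and bottom landings: 2 × 1200 = 2400 mm.
Total = 29610 + 2700 + 2400 = 34710 mm.
= 34.71 m.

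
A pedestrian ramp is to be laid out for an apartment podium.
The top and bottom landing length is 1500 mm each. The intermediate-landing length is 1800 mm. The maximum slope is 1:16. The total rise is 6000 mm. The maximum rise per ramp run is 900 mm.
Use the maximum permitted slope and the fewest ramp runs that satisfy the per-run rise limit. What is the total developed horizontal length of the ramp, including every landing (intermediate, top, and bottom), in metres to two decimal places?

109.80 m

6000 / 900 = 6.67, so 7 ramp runs are needed. That means 6 intermediate landings.
Ramp run (horizontal) at 1:16: 6000 × 16 = 96000 mm.
6 intermediate landings contribute 6 × 1800 = 10800 mm.
Top and bottom landings: 2 × 1500 = 3000 mm.
Total = 96000 + 10800 + 3000 = 109800 mm.
= 109.80 m.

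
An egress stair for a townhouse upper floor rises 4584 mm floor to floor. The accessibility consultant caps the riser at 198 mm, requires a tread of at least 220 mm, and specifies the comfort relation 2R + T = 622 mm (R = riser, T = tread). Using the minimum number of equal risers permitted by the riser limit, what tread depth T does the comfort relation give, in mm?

4584 / 198 = 23.15, so 24 risers are needed.
Riser R = 4584 / 24 = 191 mm, within the 198 mm limit.
T = 622 − 2·191 = 240 mm, which satisfies the 220 mm minimum.

240 mm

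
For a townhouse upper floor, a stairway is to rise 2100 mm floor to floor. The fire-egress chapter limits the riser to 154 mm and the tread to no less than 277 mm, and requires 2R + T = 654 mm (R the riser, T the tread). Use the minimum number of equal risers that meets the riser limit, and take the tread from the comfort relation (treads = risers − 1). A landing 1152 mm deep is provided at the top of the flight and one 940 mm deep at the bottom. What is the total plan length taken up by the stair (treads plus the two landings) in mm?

6694 mm

⌈2100/154⌉ = 14 risers.
Each riser is 2100/14 = 150 mm (≤ 154 mm).
From 2R + T = 654: T = 654 − 300 = 354 mm.
Going = (14 − 1) × 354 = 4602 mm.
Add landings: 4602 + 1152 + 940 = 6694 mm.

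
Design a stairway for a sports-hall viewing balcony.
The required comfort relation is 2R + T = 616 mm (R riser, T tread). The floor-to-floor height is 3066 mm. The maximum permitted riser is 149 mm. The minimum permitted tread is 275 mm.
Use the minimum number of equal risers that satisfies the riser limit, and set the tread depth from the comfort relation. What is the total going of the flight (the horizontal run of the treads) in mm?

6480 mm

⌈3066/149⌉ = 21 risers.
R = 3066 ÷ 21 = 146 mm.
Tread T = 616 − 2 × 146 = 324 mm (≥ 275 mm).
21 risers give 20 treads; going = 20 × 324 = 6480 mm.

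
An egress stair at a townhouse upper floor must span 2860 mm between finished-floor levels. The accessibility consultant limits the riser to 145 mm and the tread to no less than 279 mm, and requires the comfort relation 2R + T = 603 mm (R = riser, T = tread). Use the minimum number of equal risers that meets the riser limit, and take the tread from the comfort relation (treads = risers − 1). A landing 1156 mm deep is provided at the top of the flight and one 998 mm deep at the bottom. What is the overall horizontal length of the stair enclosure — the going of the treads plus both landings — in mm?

8177 mm

2860 / 145 = 19.72, so 20 risers are needed.
R = 2860 ÷ 20 = 143 mm.
From 2R + T = 603: T = 603 − 286 = 317 mm.
20 risers give 19 treads; going = 19 × 317 = 6023 mm.
Add landings: 6023 + 1156 + 998 = 8177 mm.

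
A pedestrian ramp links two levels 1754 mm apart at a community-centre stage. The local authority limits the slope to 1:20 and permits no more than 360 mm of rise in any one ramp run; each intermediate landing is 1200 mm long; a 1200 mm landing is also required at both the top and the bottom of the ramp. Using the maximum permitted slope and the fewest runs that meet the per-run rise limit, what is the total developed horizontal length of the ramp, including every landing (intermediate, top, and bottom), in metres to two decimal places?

42.28 m

1754 / 360 = 4.872 → round up to 5 ramp runs. That means 4 intermediate landings.
Ramp run (horizontal) at 1:20: 1754 × 20 = 35080 mm.
4 intermediate landings contribute 4 × 1200 = 4800 mm.
Top and bottom landings: 2 × 1200 = 2400 mm.
Total = 35080 + 4800 + 2400 = 42280 mm.
= 42.28 m.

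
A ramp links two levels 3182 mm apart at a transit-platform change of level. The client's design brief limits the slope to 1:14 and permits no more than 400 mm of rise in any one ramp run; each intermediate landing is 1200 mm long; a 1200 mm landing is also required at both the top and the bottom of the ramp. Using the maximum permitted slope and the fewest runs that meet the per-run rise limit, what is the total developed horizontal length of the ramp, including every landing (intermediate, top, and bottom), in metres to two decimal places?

⌈3182/400⌉ = 8 ramp runs. That means 7 intermediate landings.
Ramp run (horizontal) at 1:14: 3182 × 14 = 44548 mm.
Intermediate landings: 7 × 1200 = 8400 mm.
Top and bottom landings: 2 × 1200 = 2400 mm.
Total = 44548 + 8400 + 2400 = 55348 mm.
= 55.35 m.

55.35 m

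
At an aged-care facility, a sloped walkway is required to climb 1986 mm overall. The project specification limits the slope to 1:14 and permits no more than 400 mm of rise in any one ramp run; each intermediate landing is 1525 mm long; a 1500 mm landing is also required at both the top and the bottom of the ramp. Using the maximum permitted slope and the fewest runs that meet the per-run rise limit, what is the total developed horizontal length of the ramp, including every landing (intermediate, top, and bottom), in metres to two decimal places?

1986 / 400 = 4.965 → round up to 5 ramp runs. That means 4 intermediate landings.
Horizontal run for 1986 mm of rise at 1:14 is 1986 × 14 = 27804 mm.
4 intermediate landings contribute 4 × 1525 = 6100 mm.
Top and bottom landings: 2 × 1500 = 3000 mm.
Total = 27804 + 6100 + 3000 = 36904 mm.
= 36.90 m.

36.90 m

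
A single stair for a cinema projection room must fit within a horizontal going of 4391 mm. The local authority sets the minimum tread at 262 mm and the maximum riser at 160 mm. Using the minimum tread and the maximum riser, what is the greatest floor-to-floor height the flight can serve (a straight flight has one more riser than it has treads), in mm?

2720 mm

4391 / 262 = 16.76, so 16 treads fit.
Risers = treads + 1 = 17.
Maximum height = 17 × 160 = 2720 mm.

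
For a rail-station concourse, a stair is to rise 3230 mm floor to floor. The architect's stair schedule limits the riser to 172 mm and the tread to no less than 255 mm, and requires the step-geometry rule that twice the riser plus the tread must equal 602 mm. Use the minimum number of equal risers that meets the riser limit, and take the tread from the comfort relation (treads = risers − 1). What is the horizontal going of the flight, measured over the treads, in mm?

4716 mm

3230 / 172 = 18.78, so 19 risers are needed.
R = 3230 ÷ 19 = 170 mm.
From 2R + T = 602: T = 602 − 340 = 262 mm.
Going = (19 − 1) × 262 = 4716 mm.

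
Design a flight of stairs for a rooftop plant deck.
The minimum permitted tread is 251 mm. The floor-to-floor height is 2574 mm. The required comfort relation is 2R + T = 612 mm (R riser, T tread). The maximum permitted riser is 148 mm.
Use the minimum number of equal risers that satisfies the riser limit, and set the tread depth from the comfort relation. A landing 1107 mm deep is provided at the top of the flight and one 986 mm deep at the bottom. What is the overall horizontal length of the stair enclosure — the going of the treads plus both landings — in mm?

2574 / 148 = 17.39, so 18 risers are needed.
Each riser is 2574/18 = 143 mm (≤ 148 mm).
From 2R + T = 612: T = 612 − 286 = 326 mm.
18 risers give 17 treads; going = 17 × 326 = 5542 mm.
Add landings: 5542 + 1107 + 986 = 7635 mm.

7635 mm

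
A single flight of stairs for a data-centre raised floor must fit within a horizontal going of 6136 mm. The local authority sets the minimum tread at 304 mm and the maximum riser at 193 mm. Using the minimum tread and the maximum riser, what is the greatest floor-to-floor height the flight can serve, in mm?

Treads that fit: ⌊6136 / 304⌋ = 20.
Risers = treads + 1 = 21.
Maximum height = 21 × 193 = 4053 mm.

4053 mm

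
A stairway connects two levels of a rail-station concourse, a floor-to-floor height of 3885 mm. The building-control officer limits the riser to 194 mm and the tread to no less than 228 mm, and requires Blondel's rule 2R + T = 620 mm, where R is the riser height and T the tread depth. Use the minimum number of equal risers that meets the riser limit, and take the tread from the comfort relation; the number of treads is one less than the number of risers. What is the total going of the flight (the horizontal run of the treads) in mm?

⌈3885/194⌉ = 21 risers.
Riser R = 3885 / 21 = 185 mm, within the 194 mm limit.
Tread T = 620 − 2 × 185 = 250 mm (≥ 228 mm).
Treads = 21 − 1 = 20; going = 20 × 250 = 5000 mm.

5000 mm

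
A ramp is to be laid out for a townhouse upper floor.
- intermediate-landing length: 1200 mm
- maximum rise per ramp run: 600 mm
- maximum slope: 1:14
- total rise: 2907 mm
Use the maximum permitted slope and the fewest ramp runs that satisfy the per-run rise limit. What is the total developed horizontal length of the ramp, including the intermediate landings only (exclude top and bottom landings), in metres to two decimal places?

45.50 m

⌈2907/600⌉ = 5 ramp runs. That means 4 intermediate landings.
Ramp run (horizontal) at 1:14: 2907 × 14 = 40698 mm.
Intermediate landings: 4 × 1200 = 4800 mm.
Developed length = 40698 + 4800 = 45498 mm.
= 45.50 m.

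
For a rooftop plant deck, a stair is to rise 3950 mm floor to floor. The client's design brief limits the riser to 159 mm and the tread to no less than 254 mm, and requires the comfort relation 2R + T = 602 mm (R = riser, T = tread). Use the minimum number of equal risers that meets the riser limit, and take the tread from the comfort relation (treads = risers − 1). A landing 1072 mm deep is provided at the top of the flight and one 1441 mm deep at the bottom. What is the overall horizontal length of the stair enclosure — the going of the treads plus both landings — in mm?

9377 mm

3950 / 159 = 24.843 → round up to 25 risers.
Riser R = 3950 / 25 = 158 mm, within the 159 mm limit.
Tread T = 602 − 2 × 158 = 286 mm (≥ 254 mm).
25 risers give 24 treads; going = 24 × 286 = 6864 mm.
Add landings: 6864 + 1072 + 1441 = 9377 mm.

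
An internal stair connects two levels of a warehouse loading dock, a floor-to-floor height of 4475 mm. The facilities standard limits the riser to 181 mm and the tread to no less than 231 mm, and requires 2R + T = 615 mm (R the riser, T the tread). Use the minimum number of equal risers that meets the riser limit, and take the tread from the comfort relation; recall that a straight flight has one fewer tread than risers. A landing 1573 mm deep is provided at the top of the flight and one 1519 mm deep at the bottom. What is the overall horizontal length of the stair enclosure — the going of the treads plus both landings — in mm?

4475 / 181 = 24.72, so 25 risers are needed.
Riser R = 4475 / 25 = 179 mm, within the 181 mm limit.
From 2R + T = 615: T = 615 − 358 = 257 mm.
25 risers give 24 treads; going = 24 × 257 = 6168 mm.
Enclosure = 6168 + 1573 + 1519 = 9260 mm.

9260 mm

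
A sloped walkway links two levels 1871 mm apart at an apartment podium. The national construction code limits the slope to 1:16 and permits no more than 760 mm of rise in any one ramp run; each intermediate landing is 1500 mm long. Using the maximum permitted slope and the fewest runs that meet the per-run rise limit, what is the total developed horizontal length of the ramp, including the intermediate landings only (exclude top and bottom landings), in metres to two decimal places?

32.94 m

1871 / 760 = 2.462 → round up to 3 ramp runs. That means 2 intermediate landings.
Horizontal run for 1871 mm of rise at 1:16 is 1871 × 16 = 29936 mm.
Intermediate landings: 2 × 1500 = 3000 mm.
Total developed length = 29936 + 3000 = 32936 mm.
= 32.94 m.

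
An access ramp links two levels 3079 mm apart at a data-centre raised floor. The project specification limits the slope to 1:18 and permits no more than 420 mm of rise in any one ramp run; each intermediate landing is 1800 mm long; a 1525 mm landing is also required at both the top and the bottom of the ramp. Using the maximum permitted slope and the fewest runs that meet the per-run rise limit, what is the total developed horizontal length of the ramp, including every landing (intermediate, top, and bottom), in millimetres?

71072 mm

At most 420 each: 3079/420 = 7.33, giving 8 ramp runs. That means 7 intermediate landings.
Horizontal run for 3079 mm of rise at 1:18 is 3079 × 18 = 55422 mm.
7 intermediate landings contribute 7 × 1800 = 12600 mm.
Top and bottom landings: 2 × 1525 = 3050 mm.
Total = 55422 + 12600 + 3050 = 71072 mm.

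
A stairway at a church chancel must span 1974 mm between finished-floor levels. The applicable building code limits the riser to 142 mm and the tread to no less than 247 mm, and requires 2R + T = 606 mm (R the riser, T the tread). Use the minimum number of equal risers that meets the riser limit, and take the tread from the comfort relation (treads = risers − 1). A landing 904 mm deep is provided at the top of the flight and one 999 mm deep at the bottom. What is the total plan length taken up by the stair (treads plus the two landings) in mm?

⌈1974/142⌉ = 14 risers.
Riser R = 1974 / 14 = 141 mm, within the 142 mm limit.
From 2R + T = 606: T = 606 − 282 = 324 mm.
14 risers give 13 treads; going = 13 × 324 = 4212 mm.
Enclosure = 4212 + 904 + 999 = 6115 mm.

6115 mm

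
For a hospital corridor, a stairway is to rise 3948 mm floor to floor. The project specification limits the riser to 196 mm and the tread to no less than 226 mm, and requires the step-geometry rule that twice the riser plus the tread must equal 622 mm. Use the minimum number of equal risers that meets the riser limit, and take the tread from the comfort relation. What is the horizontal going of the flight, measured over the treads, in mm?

4920 mm

⌈3948/196⌉ = 21 risers.
Each riser is 3948/21 = 188 mm (≤ 196 mm).
Tread T = 622 − 2 × 188 = 246 mm (≥ 226 mm).
21 risers give 20 treads; going = 20 × 246 = 4920 mm.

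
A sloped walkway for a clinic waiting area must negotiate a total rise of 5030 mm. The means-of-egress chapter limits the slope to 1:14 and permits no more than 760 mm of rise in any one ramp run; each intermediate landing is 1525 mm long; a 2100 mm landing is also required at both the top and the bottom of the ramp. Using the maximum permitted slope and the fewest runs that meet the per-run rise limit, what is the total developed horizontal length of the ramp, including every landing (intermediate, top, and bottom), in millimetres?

83770 mm

5030 / 760 = 6.62, so 7 ramp runs are needed. That means 6 intermediate landings.
Ramp run (horizontal) at 1:14: 5030 × 14 = 70420 mm.
Intermediate landings: 6 × 1525 = 9150 mm.
Top and bottom landings: 2 × 2100 = 4200 mm.
Total = 70420 + 9150 + 4200 = 83770 mm.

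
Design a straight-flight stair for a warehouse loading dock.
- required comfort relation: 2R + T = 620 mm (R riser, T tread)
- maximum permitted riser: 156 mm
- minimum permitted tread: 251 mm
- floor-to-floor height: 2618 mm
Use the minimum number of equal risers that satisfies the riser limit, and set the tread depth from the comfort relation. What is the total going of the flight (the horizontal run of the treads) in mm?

4992 mm

2618 / 156 = 16.782 → round up to 17 risers.
Riser R = 2618 / 17 = 154 mm, within the 156 mm limit.
From 2R + T = 620: T = 620 − 308 = 312 mm.
17 risers give 16 treads; going = 16 × 312 = 4992 mm.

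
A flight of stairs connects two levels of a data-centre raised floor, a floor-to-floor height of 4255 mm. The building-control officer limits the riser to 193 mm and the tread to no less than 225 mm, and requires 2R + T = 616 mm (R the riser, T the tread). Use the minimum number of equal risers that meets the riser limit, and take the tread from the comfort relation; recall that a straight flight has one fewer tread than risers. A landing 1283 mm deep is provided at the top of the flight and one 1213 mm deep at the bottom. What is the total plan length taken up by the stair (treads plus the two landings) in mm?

4255 / 193 = 22.05, so 23 risers are needed.
Each riser is 4255/23 = 185 mm (≤ 193 mm).
T = 616 − 2·185 = 246 mm, which satisfies the 225 mm minimum.
Treads = 23 − 1 = 22; going = 22 × 246 = 5412 mm.
Add landings: 5412 + 1283 + 1213 = 7908 mm.

7908 mm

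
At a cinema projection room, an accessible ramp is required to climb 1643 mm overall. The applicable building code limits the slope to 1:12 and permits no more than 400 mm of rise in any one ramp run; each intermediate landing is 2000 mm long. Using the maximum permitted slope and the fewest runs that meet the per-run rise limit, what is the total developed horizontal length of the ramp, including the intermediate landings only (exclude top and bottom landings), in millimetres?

27716 mm

1643 / 400 = 4.107 → round up to 5 ramp runs. That means 4 intermediate landings.
Horizontal run for 1643 mm of rise at 1:12 is 1643 × 12 = 19716 mm.
4 intermediate landings contribute 4 × 2000 = 8000 mm.
Total developed length = 19716 + 8000 = 27716 mm.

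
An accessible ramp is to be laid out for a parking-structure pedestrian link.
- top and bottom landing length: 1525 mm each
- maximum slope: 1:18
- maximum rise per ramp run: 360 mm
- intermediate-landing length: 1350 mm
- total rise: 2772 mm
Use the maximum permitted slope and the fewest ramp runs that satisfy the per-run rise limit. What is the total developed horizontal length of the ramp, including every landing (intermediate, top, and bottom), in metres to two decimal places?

62.40 m

2772 / 360 = 7.70, so 8 ramp runs are needed. That means 7 intermediate landings.
Ramp run (horizontal) at 1:18: 2772 × 18 = 49896 mm.
Intermediate landings: 7 × 1350 = 9450 mm.
Top and bottom landings: 2 × 1525 = 3050 mm.
Total = 49896 + 9450 + 3050 = 62396 mm.
= 62.40 m.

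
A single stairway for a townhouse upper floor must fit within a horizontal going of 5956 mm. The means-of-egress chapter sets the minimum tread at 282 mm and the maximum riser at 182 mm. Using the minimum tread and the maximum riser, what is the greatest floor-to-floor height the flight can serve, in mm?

4004 mm

Treads that fit: ⌊5956 / 282⌋ = 21.
Risers = treads + 1 = 22.
Maximum height = 22 × 182 = 4004 mm.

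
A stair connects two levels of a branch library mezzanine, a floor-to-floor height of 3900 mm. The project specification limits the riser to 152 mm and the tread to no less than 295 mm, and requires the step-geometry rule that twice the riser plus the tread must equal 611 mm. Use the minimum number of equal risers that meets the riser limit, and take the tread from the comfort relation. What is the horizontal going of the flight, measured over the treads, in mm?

7775 mm

3900 / 152 = 25.66, so 26 risers are needed.
Riser R = 3900 / 26 = 150 mm, within the 152 mm limit.
T = 611 − 2·150 = 311 mm, which satisfies the 295 mm minimum.
Going = (26 − 1) × 311 = 7775 mm.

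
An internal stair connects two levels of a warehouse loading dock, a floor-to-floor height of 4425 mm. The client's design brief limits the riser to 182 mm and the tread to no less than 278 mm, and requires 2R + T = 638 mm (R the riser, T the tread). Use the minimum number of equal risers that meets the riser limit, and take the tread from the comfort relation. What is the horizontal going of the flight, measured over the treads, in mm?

At most 182 each: 4425/182 = 24.31, giving 25 risers.
Riser R = 4425 / 25 = 177 mm, within the 182 mm limit.
T = 638 − 2·177 = 284 mm, which satisfies the 278 mm minimum.
Going = (25 − 1) × 284 = 6816 mm.

6816 mm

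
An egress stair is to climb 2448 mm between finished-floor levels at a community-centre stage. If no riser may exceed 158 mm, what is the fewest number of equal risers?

2448 / 158 = 15.49, so 16 risers are needed.

16 risers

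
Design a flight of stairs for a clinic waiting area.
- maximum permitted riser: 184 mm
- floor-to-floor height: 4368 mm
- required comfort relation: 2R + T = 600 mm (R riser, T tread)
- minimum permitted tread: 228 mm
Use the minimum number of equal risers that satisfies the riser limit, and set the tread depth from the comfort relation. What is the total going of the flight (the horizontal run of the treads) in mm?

At most 184 each: 4368/184 = 23.74, giving 24 risers.
R = 4368 ÷ 24 = 182 mm.
Tread T = 600 − 2 × 182 = 236 mm (≥ 228 mm).
24 risers give 23 treads; going = 23 × 236 = 5428 mm.

5428 mm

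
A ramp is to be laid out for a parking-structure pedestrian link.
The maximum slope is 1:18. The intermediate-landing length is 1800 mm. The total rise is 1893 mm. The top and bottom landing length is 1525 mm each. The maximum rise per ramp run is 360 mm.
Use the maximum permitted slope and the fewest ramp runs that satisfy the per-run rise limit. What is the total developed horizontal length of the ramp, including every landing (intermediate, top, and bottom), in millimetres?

46124 mm

⌈1893/360⌉ = 6 ramp runs. That means 5 intermediate landings.
Horizontal run for 1893 mm of rise at 1:18 is 1893 × 18 = 34074 mm.
Intermediate landings: 5 × 1800 = 9000 mm.
Top and bottom landings: 2 × 1525 = 3050 mm.
Total = 34074 + 9000 + 3050 = 46124 mm.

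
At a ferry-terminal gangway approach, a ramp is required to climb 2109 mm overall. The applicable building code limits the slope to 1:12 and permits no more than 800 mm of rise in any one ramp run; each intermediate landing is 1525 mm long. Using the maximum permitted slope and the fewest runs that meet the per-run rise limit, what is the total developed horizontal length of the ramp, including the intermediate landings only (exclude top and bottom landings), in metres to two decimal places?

28.36 m

At most 800 each: 2109/800 = 2.64, giving 3 ramp runs. That means 2 intermediate landings.
Ramp run (horizontal) at 1:12: 2109 × 12 = 25308 mm.
Intermediate landings: 2 × 1525 = 3050 mm.
Total developed length = 25308 + 3050 = 28358 mm.
= 28.36 m.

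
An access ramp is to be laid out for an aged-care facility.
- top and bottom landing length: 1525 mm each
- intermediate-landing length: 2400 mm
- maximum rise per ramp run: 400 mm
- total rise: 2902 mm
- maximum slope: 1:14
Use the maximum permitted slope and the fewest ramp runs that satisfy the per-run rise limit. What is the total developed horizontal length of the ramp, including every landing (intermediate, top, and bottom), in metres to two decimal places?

⌈2902/400⌉ = 8 ramp runs. That means 7 intermediate landings.
Horizontal run for 2902 mm of rise at 1:14 is 2902 × 14 = 40628 mm.
Intermediate landings: 7 × 2400 = 16800 mm.
Top and bottom landings: 2 × 1525 = 3050 mm.
Total = 40628 + 16800 + 3050 = 60478 mm.
= 60.48 m.

60.48 m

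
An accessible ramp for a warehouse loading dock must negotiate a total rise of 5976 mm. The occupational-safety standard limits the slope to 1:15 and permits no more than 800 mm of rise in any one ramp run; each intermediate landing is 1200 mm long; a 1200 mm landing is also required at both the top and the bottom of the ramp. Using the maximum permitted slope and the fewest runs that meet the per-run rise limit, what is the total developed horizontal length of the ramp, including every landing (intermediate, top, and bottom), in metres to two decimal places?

100.44 m

5976 / 800 = 7.47, so 8 ramp runs are needed. That means 7 intermediate landings.
Horizontal run for 5976 mm of rise at 1:15 is 5976 × 15 = 89640 mm.
Intermediate landings: 7 × 1200 = 8400 mm.
Top and bottom landings: 2 × 1200 = 2400 mm.
Total = 89640 + 8400 + 2400 = 100440 mm.
= 100.44 m.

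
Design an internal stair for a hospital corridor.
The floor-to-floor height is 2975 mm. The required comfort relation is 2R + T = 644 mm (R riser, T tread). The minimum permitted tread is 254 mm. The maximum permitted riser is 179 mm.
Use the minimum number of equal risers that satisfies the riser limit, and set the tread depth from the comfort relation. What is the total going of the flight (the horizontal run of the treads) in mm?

At most 179 each: 2975/179 = 16.62, giving 17 risers.
Each riser is 2975/17 = 175 mm (≤ 179 mm).
Tread T = 644 − 2 × 175 = 294 mm (≥ 254 mm).
Going = (17 − 1) × 294 = 4704 mm.

4704 mm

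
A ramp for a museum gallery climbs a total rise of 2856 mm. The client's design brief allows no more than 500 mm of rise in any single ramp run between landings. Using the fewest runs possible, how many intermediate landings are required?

2856 / 500 = 5.712 → round up to 6 ramp runs.
6 runs are separated by 5 intermediate landings.

5 intermediate landings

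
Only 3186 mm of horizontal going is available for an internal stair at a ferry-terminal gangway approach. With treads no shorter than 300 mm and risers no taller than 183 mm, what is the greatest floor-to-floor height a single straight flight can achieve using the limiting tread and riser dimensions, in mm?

3186 / 300 = 10.62, so 10 treads fit.
Risers = treads + 1 = 11.
Maximum height = 11 × 183 = 2013 mm.

2013 mm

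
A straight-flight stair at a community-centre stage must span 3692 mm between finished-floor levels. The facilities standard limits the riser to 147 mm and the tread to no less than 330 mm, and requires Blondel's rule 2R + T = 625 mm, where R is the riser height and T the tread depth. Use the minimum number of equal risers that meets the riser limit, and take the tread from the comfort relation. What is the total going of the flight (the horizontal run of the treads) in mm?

3692 / 147 = 25.116 → round up to 26 risers.
Each riser is 3692/26 = 142 mm (≤ 147 mm).
From 2R + T = 625: T = 625 − 284 = 341 mm.
Treads = 26 − 1 = 25; going = 25 × 341 = 8525 mm.

8525 mm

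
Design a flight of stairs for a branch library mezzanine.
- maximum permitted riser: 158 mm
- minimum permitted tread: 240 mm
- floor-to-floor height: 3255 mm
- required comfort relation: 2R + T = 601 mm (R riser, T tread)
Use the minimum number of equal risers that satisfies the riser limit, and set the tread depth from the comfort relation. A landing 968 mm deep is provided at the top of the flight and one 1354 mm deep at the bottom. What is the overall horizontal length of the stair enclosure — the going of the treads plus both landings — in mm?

3255 / 158 = 20.601 → round up to 21 risers.
R = 3255 ÷ 21 = 155 mm.
Tread T = 601 − 2 × 155 = 291 mm (≥ 240 mm).
Treads = 21 − 1 = 20; going = 20 × 291 = 5820 mm.
Enclosure = 5820 + 968 + 1354 = 8142 mm.

8142 mm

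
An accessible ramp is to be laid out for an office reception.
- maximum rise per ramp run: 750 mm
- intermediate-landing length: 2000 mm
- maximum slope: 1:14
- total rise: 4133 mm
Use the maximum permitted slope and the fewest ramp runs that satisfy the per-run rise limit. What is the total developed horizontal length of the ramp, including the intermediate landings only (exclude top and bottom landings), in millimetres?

At most 750 each: 4133/750 = 5.51, giving 6 ramp runs. That means 5 intermediate landings.
Horizontal run for 4133 mm of rise at 1:14 is 4133 × 14 = 57862 mm.
5 intermediate landings contribute 5 × 2000 = 10000 mm.
Developed length = 57862 + 10000 = 67862 mm.

67862 mm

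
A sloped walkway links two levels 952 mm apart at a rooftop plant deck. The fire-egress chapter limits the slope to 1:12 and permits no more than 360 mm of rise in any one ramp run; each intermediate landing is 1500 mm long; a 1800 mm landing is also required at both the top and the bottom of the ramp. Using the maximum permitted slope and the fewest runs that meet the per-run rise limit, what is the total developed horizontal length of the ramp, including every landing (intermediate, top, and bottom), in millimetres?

18024 mm

At most 360 each: 952/360 = 2.64, giving 3 ramp runs. That means 2 intermediate landings.
Horizontal run for 952 mm of rise at 1:12 is 952 × 12 = 11424 mm.
2 intermediate landings contribute 2 × 1500 = 3000 mm.
Top and bottom landings: 2 × 1800 = 3600 mm.
Total = 11424 + 3000 + 3600 = 18024 mm.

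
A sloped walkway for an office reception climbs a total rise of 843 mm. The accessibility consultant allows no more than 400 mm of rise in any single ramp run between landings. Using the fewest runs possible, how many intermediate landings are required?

At most 400 each: 843/400 = 2.11, giving 3 ramp runs.
3 runs are separated by 2 intermediate landings.

2 intermediate landings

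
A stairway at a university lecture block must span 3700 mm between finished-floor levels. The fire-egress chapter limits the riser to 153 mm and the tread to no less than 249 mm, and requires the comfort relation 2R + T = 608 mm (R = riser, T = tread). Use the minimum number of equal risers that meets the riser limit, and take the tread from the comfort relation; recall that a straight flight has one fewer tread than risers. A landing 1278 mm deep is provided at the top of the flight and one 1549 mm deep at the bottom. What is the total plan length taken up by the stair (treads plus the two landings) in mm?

3700 / 153 = 24.18, so 25 risers are needed.
Each riser is 3700/25 = 148 mm (≤ 153 mm).
T = 608 − 2·148 = 312 mm, which satisfies the 249 mm minimum.
Treads = 25 − 1 = 24; going = 24 × 312 = 7488 mm.
Enclosure = 7488 + 1278 + 1549 = 10315 mm.

10315 mm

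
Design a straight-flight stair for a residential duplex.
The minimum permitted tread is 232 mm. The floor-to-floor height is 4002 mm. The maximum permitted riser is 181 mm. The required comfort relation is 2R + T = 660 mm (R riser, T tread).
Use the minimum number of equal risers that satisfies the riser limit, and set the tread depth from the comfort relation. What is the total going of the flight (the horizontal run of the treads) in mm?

4002 / 181 = 22.11, so 23 risers are needed.
Riser R = 4002 / 23 = 174 mm, within the 181 mm limit.
Tread T = 660 − 2 × 174 = 312 mm (≥ 232 mm).
Going = (23 − 1) × 312 = 6864 mm.

6864 mm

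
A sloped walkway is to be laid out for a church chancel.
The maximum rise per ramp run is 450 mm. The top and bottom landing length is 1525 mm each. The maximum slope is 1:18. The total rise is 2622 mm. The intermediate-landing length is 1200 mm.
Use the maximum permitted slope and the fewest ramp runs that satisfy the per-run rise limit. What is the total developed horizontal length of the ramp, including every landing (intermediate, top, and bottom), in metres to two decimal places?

56.25 m

At most 450 each: 2622/450 = 5.83, giving 6 ramp runs. That means 5 intermediate landings.
Horizontal run for 2622 mm of rise at 1:18 is 2622 × 18 = 47196 mm.
Intermediate landings: 5 × 1200 = 6000 mm.
Top and bottom landings: 2 × 1525 = 3050 mm.
Total = 47196 + 6000 + 3050 = 56246 mm.
= 56.25 m.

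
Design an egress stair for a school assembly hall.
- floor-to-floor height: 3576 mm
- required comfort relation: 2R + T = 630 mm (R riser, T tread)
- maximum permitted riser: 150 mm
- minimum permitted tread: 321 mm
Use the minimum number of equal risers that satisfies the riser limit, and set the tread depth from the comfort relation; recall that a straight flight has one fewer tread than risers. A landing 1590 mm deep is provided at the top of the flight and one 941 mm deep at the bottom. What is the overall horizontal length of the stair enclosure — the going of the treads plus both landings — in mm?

3576 / 150 = 23.84, so 24 risers are needed.
Riser R = 3576 / 24 = 149 mm, within the 150 mm limit.
T = 630 − 2·149 = 332 mm, which satisfies the 321 mm minimum.
Treads = 24 − 1 = 23; going = 23 × 332 = 7636 mm.
Add landings: 7636 + 1590 + 941 = 10167 mm.

10167 mm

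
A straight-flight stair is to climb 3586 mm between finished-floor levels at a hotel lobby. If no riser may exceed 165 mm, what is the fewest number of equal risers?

22 risers

⌈3586/165⌉ = 22 risers.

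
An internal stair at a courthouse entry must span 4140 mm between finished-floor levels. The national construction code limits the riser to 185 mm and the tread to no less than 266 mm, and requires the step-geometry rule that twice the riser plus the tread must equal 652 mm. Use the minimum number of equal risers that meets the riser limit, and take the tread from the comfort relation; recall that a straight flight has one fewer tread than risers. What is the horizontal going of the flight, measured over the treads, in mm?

6424 mm

4140 / 185 = 22.378 → round up to 23 risers.
R = 4140 ÷ 23 = 180 mm.
T = 652 − 2·180 = 292 mm, which satisfies the 266 mm minimum.
Going = (23 − 1) × 292 = 6424 mm.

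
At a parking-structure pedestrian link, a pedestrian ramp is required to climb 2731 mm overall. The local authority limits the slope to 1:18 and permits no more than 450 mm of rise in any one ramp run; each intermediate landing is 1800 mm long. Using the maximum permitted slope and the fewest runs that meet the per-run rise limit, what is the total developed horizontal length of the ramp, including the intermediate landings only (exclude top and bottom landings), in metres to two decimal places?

2731 / 450 = 6.069 → round up to 7 ramp runs. That means 6 intermediate landings.
Ramp run (horizontal) at 1:18: 2731 × 18 = 49158 mm.
Intermediate landings: 6 × 1800 = 10800 mm.
Total developed length = 49158 + 10800 = 59958 mm.
= 59.96 m.

59.96 m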